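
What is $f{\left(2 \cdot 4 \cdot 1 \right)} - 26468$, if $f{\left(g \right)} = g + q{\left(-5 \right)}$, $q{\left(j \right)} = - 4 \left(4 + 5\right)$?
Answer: $-26496$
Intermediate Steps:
$q{\left(j \right)} = -36$ ($q{\left(j \right)} = \left(-4\right) 9 = -36$)
$f{\left(g \right)} = -36 + g$ ($f{\left(g \right)} = g - 36 = -36 + g$)
$f{\left(2 \cdot 4 \cdot 1 \right)} - 26468 = \left(-36 + 2 \cdot 4 \cdot 1\right) - 26468 = \left(-36 + 8 \cdot 1\right) - 26468 = \left(-36 + 8\right) - 26468 = -28 - 26468 = -26496$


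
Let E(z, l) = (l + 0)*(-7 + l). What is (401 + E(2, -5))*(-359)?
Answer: -165499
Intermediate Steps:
E(z, l) = l*(-7 + l)
(401 + E(2, -5))*(-359) = (401 - 5*(-7 - 5))*(-359) = (401 - 5*(-12))*(-359) = (401 + 60)*(-359) = 461*(-359) = -165499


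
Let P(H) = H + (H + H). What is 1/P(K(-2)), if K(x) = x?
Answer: -⅙ ≈ -0.16667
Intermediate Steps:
P(H) = 3*H (P(H) = H + 2*H = 3*H)
1/P(K(-2)) = 1/(3*(-2)) = 1/(-6) = -⅙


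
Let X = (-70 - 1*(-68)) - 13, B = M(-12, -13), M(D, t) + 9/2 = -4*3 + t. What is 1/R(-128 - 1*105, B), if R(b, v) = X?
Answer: -1/15 ≈ -0.066667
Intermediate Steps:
M(D, t) = -33/2 + t (M(D, t) = -9/2 + (-4*3 + t) = -9/2 + (-12 + t) = -33/2 + t)
B = -59/2 (B = -33/2 - 13 = -59/2 ≈ -29.500)
X = -15 (X = (-70 + 68) - 13 = -2 - 13 = -15)
R(b, v) = -15
1/R(-128 - 1*105, B) = 1/(-15) = -1/15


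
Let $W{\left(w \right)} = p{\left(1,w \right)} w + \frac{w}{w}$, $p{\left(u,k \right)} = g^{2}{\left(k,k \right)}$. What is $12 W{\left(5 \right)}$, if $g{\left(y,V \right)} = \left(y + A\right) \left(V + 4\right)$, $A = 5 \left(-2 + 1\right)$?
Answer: $12$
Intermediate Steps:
$A = -5$ ($A = 5 \left(-1\right) = -5$)
$g{\left(y,V \right)} = \left(-5 + y\right) \left(4 + V\right)$ ($g{\left(y,V \right)} = \left(y - 5\right) \left(V + 4\right) = \left(-5 + y\right) \left(4 + V\right)$)
$p{\left(u,k \right)} = \left(-20 + k^{2} - k\right)^{2}$ ($p{\left(u,k \right)} = \left(-20 - 5 k + 4 k + k k\right)^{2} = \left(-20 - 5 k + 4 k + k^{2}\right)^{2} = \left(-20 + k^{2} - k\right)^{2}$)
$W{\left(w \right)} = 1 + w \left(20 + w - w^{2}\right)^{2}$ ($W{\left(w \right)} = \left(20 + w - w^{2}\right)^{2} w + \frac{w}{w} = w \left(20 + w - w^{2}\right)^{2} + 1 = 1 + w \left(20 + w - w^{2}\right)^{2}$)
$12 W{\left(5 \right)} = 12 \left(1 + 5 \left(20 + 5 - 5^{2}\right)^{2}\right) = 12 \left(1 + 5 \left(20 + 5 - 25\right)^{2}\right) = 12 \left(1 + 5 \cdot 0^{2}\right) = 12 \left(1 + 5 \cdot 0\right) = 12 \left(1 + 0\right) = 12 \cdot 1 = 12$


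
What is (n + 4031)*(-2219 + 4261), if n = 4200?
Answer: 16807702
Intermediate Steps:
(n + 4031)*(-2219 + 4261) = (4200 + 4031)*(-2219 + 4261) = 8231*2042 = 16807702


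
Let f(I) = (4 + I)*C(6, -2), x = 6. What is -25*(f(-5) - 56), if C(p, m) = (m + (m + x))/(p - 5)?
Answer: 1450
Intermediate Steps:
C(p, m) = (6 + 2*m)/(-5 + p) (C(p, m) = (m + (m + 6))/(p - 5) = (m + (6 + m))/(-5 + p) = (6 + 2*m)/(-5 + p))
f(I) = 8 + 2*I (f(I) = (4 + I)*(2*(3 - 2)/(-5 + 6)) = (4 + I)*(2*1/1) = (4 + I)*(2*1*1) = (4 + I)*2 = 8 + 2*I)
-25*(f(-5) - 56) = -25*((8 + 2*(-5)) - 56) = -25*((8 - 10) - 56) = -25*(-2 - 56) = -25*(-58) = 1450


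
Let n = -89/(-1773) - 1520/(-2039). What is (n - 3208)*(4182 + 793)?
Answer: -57682712846375/3615147 ≈ -1.5956e+7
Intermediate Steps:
n = 2876431/3615147 (n = -89*(-1/1773) - 1520*(-1/2039) = 89/1773 + 1520/2039 = 2876431/3615147 ≈ 0.79566)
(n - 3208)*(4182 + 793) = (2876431/3615147 - 3208)*(4182 + 793) = -11594515145/3615147*4975 = -57682712846375/3615147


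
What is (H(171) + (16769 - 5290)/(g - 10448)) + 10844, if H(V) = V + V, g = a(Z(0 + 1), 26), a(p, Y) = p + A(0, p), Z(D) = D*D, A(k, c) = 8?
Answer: 8981475/803 ≈ 11185.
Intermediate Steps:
Z(D) = D**2
a(p, Y) = 8 + p (a(p, Y) = p + 8 = 8 + p)
g = 9 (g = 8 + (0 + 1)**2 = 8 + 1**2 = 8 + 1 = 9)
H(V) = 2*V
(H(171) + (16769 - 5290)/(g - 10448)) + 10844 = (2*171 + (16769 - 5290)/(9 - 10448)) + 10844 = (342 + 11479/(-10439)) + 10844 = (342 + 11479*(-1/10439)) + 10844 = (342 - 883/803) + 10844 = 273743/803 + 10844 = 8981475/803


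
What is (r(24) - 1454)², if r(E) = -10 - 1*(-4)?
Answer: 2131600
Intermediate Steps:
r(E) = -6 (r(E) = -10 + 4 = -6)
(r(24) - 1454)² = (-6 - 1454)² = (-1460)² = 2131600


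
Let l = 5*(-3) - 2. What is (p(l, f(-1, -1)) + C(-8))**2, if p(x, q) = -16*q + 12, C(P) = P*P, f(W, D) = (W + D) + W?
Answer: 15376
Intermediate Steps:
f(W, D) = D + 2*W (f(W, D) = (D + W) + W = D + 2*W)
l = -17 (l = -15 - 2 = -17)
C(P) = P**2
p(x, q) = 12 - 16*q
(p(l, f(-1, -1)) + C(-8))**2 = ((12 - 16*(-1 + 2*(-1))) + (-8)**2)**2 = ((12 - 16*(-1 - 2)) + 64)**2 = ((12 - 16*(-3)) + 64)**2 = ((12 + 48) + 64)**2 = (60 + 64)**2 = 124**2 = 15376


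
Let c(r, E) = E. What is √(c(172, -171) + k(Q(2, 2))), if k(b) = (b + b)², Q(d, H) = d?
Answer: I*√155 ≈ 12.45*I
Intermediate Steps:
k(b) = 4*b² (k(b) = (2*b)² = 4*b²)
√(c(172, -171) + k(Q(2, 2))) = √(-171 + 4*2²) = √(-171 + 4*4) = √(-171 + 16) = √(-155) = I*√155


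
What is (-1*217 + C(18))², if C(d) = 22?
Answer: 38025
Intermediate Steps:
(-1*217 + C(18))² = (-1*217 + 22)² = (-217 + 22)² = (-195)² = 38025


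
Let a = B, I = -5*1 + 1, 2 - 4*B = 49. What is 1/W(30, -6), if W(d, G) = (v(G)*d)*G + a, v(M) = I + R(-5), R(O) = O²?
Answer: -4/15167 ≈ -0.00026373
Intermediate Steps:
B = -47/4 (B = ½ - ¼*49 = ½ - 49/4 = -47/4 ≈ -11.750)
I = -4 (I = -5 + 1 = -4)
a = -47/4 ≈ -11.750
v(M) = 21 (v(M) = -4 + (-5)² = -4 + 25 = 21)
W(d, G) = -47/4 + 21*G*d (W(d, G) = (21*d)*G - 47/4 = 21*G*d - 47/4 = -47/4 + 21*G*d)
1/W(30, -6) = 1/(-47/4 + 21*(-6)*30) = 1/(-47/4 - 3780) = 1/(-15167/4) = -4/15167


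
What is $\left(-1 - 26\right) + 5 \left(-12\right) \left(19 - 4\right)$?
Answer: $-927$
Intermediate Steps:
$\left(-1 - 26\right) + 5 \left(-12\right) \left(19 - 4\right) = \left(-1 - 26\right) - 900 = -27 - 900 = -927$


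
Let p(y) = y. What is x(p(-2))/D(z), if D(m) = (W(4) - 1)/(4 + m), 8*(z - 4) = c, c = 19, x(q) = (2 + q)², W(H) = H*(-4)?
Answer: 0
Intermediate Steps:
W(H) = -4*H
z = 51/8 (z = 4 + (⅛)*19 = 4 + 19/8 = 51/8 ≈ 6.3750)
D(m) = -17/(4 + m) (D(m) = (-4*4 - 1)/(4 + m) = (-16 - 1)/(4 + m) = -17/(4 + m))
x(p(-2))/D(z) = (2 - 2)²/((-17/(4 + 51/8))) = 0²/((-17/83/8)) = 0/((-17*8/83)) = 0/(-136/83) = 0*(-83/136) = 0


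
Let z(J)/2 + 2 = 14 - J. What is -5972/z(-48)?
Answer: -1493/30 ≈ -49.767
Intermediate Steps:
z(J) = 24 - 2*J (z(J) = -4 + 2*(14 - J) = -4 + (28 - 2*J) = 24 - 2*J)
-5972/z(-48) = -5972/(24 - 2*(-48)) = -5972/(24 + 96) = -5972/120 = -5972*1/120 = -1493/30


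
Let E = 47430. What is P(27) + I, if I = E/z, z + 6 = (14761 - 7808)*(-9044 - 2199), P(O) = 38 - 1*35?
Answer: 46894065/15634517 ≈ 2.9994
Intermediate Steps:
P(O) = 3 (P(O) = 38 - 35 = 3)
z = -78172585 (z = -6 + (14761 - 7808)*(-9044 - 2199) = -6 + 6953*(-11243) = -6 - 78172579 = -78172585)
I = -9486/15634517 (I = 47430/(-78172585) = 47430*(-1/78172585) = -9486/15634517 ≈ -0.00060673)
P(27) + I = 3 - 9486/15634517 = 46894065/15634517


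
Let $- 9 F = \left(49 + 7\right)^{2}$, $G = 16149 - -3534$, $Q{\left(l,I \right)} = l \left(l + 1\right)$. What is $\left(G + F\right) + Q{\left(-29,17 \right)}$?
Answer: $\frac{181319}{9} \approx 20147.0$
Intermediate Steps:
$Q{\left(l,I \right)} = l \left(1 + l\right)$
$G = 19683$ ($G = 16149 + 3534 = 19683$)
$F = - \frac{3136}{9}$ ($F = - \frac{\left(49 + 7\right)^{2}}{9} = - \frac{56^{2}}{9} = \left(- \frac{1}{9}\right) 3136 = - \frac{3136}{9} \approx -348.44$)
$\left(G + F\right) + Q{\left(-29,17 \right)} = \left(19683 - \frac{3136}{9}\right) - 29 \left(1 - 29\right) = \frac{174011}{9} - -812 = \frac{174011}{9} + 812 = \frac{181319}{9}$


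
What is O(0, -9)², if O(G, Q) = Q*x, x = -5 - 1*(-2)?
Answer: 729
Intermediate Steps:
x = -3 (x = -5 + 2 = -3)
O(G, Q) = -3*Q (O(G, Q) = Q*(-3) = -3*Q)
O(0, -9)² = (-3*(-9))² = 27² = 729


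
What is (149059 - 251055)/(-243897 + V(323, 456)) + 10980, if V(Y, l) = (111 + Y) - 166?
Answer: 2675148416/243629 ≈ 10980.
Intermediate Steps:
V(Y, l) = -55 + Y
(149059 - 251055)/(-243897 + V(323, 456)) + 10980 = (149059 - 251055)/(-243897 + (-55 + 323)) + 10980 = -101996/(-243897 + 268) + 10980 = -101996/(-243629) + 10980 = -101996*(-1/243629) + 10980 = 101996/243629 + 10980 = 2675148416/243629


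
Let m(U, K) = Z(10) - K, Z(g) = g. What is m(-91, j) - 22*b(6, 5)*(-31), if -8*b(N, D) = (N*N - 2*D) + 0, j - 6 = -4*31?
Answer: -4177/2 ≈ -2088.5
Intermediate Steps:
j = -118 (j = 6 - 4*31 = 6 - 124 = -118)
b(N, D) = -N**2/8 + D/4 (b(N, D) = -((N*N - 2*D) + 0)/8 = -((N**2 - 2*D) + 0)/8 = -(N**2 - 2*D)/8 = -N**2/8 + D/4)
m(U, K) = 10 - K
m(-91, j) - 22*b(6, 5)*(-31) = (10 - 1*(-118)) - 22*(-1/8*6**2 + (1/4)*5)*(-31) = (10 + 118) - 22*(-1/8*36 + 5/4)*(-31) = 128 - 22*(-9/2 + 5/4)*(-31) = 128 - 22*(-13/4)*(-31) = 128 - (-143)*(-31)/2 = 128 - 1*4433/2 = 128 - 4433/2 = -4177/2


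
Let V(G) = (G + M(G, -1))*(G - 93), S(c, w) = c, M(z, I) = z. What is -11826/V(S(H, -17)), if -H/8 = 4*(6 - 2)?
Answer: -5913/28288 ≈ -0.20903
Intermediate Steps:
H = -128 (H = -32*(6 - 2) = -32*4 = -8*16 = -128)
V(G) = 2*G*(-93 + G) (V(G) = (G + G)*(G - 93) = (2*G)*(-93 + G) = 2*G*(-93 + G))
-11826/V(S(H, -17)) = -11826*(-1/(256*(-93 - 128))) = -11826/(2*(-128)*(-221)) = -11826/56576 = -11826*1/56576 = -5913/28288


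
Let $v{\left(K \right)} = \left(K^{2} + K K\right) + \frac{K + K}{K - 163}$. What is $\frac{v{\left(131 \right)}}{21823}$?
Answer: $\frac{549021}{349168} \approx 1.5724$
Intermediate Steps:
$v{\left(K \right)} = 2 K^{2} + \frac{2 K}{-163 + K}$ ($v{\left(K \right)} = \left(K^{2} + K^{2}\right) + \frac{2 K}{-163 + K} = 2 K^{2} + \frac{2 K}{-163 + K}$)
$\frac{v{\left(131 \right)}}{21823} = \frac{2 \cdot 131 \frac{1}{-163 + 131} \left(1 + 131^{2} - 21353\right)}{21823} = 2 \cdot 131 \frac{1}{-32} \left(1 + 17161 - 21353\right) \frac{1}{21823} = 2 \cdot 131 \left(- \frac{1}{32}\right) \left(-4191\right) \frac{1}{21823} = \frac{549021}{16} \cdot \frac{1}{21823} = \frac{549021}{349168}$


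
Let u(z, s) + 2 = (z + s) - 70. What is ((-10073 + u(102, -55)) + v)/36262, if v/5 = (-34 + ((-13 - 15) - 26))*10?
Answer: -7249/18131 ≈ -0.39981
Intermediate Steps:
v = -4400 (v = 5*((-34 + ((-13 - 15) - 26))*10) = 5*((-34 + (-28 - 26))*10) = 5*((-34 - 54)*10) = 5*(-88*10) = 5*(-880) = -4400)
u(z, s) = -72 + s + z (u(z, s) = -2 + ((z + s) - 70) = -2 + ((s + z) - 70) = -2 + (-70 + s + z) = -72 + s + z)
((-10073 + u(102, -55)) + v)/36262 = ((-10073 + (-72 - 55 + 102)) - 4400)/36262 = ((-10073 - 25) - 4400)*(1/36262) = (-10098 - 4400)*(1/36262) = -14498*1/36262 = -7249/18131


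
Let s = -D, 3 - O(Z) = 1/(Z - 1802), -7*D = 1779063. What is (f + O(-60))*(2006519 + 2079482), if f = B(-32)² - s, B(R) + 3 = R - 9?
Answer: -1918869174774339/1862 ≈ -1.0305e+12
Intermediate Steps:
D = -1779063/7 (D = -⅐*1779063 = -1779063/7 ≈ -2.5415e+5)
B(R) = -12 + R (B(R) = -3 + (R - 9) = -3 + (-9 + R) = -12 + R)
O(Z) = 3 - 1/(-1802 + Z) (O(Z) = 3 - 1/(Z - 1802) = 3 - 1/(-1802 + Z))
s = 1779063/7 (s = -1*(-1779063/7) = 1779063/7 ≈ 2.5415e+5)
f = -1765511/7 (f = (-12 - 32)² - 1*1779063/7 = (-44)² - 1779063/7 = 1936 - 1779063/7 = -1765511/7 ≈ -2.5222e+5)
(f + O(-60))*(2006519 + 2079482) = (-1765511/7 + (-5407 + 3*(-60))/(-1802 - 60))*(2006519 + 2079482) = (-1765511/7 + (-5407 - 180)/(-1862))*4086001 = (-1765511/7 - 1/1862*(-5587))*4086001 = (-1765511/7 + 5587/1862)*4086001 = -469620339/1862*4086001 = -1918869174774339/1862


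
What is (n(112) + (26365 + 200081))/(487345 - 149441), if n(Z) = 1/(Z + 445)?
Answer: 126130423/188212528 ≈ 0.67015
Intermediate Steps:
n(Z) = 1/(445 + Z)
(n(112) + (26365 + 200081))/(487345 - 149441) = (1/(445 + 112) + (26365 + 200081))/(487345 - 149441) = (1/557 + 226446)/337904 = (1/557 + 226446)*(1/337904) = (126130423/557)*(1/337904) = 126130423/188212528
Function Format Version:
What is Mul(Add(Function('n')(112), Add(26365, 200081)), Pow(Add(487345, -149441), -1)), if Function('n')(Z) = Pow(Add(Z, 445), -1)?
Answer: Rational(126130423, 188212528) ≈ 0.67015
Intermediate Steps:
Function('n')(Z) = Pow(Add(445, Z), -1)
Mul(Add(Function('n')(112), Add(26365, 200081)), Pow(Add(487345, -149441), -1)) = Mul(Add(Pow(Add(445, 112), -1), Add(26365, 200081)), Pow(Add(487345, -149441), -1)) = Mul(Add(Pow(557, -1), 226446), Pow(337904, -1)) = Mul(Add(Rational(1, 557), 226446), Rational(1, 337904)) = Mul(Rational(126130423, 557), Rational(1, 337904)) = Rational(126130423, 188212528)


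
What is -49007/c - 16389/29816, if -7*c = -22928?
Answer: -1325514497/85452656 ≈ -15.512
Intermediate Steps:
c = 22928/7 (c = -1/7*(-22928) = 22928/7 ≈ 3275.4)
-49007/c - 16389/29816 = -49007/22928/7 - 16389/29816 = -49007*7/22928 - 16389*1/29816 = -343049/22928 - 16389/29816 = -1325514497/85452656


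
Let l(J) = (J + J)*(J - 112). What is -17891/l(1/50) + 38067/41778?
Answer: 28318966201/7088334 ≈ 3995.2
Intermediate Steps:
l(J) = 2*J*(-112 + J) (l(J) = (2*J)*(-112 + J) = 2*J*(-112 + J))
-17891/l(1/50) + 38067/41778 = -17891*25/(-112 + 1/50) + 38067/41778 = -17891*25/(-112 + 1/50) + 38067*(1/41778) = -17891/(2*(1/50)*(-5599/50)) + 12689/13926 = -17891/(-5599/1250) + 12689/13926 = -17891*(-1250/5599) + 12689/13926 = 22363750/5599 + 12689/13926 = 28318966201/7088334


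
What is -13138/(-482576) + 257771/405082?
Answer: 32429016353/48870712808 ≈ 0.66357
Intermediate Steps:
-13138/(-482576) + 257771/405082 = -13138*(-1/482576) + 257771*(1/405082) = 6569/241288 + 257771/405082 = 32429016353/48870712808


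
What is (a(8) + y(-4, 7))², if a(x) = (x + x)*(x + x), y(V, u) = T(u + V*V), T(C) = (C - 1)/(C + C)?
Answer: 34798201/529 ≈ 65781.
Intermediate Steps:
T(C) = (-1 + C)/(2*C) (T(C) = (-1 + C)/((2*C)) = (-1 + C)*(1/(2*C)) = (-1 + C)/(2*C))
y(V, u) = (-1 + u + V²)/(2*(u + V²)) (y(V, u) = (-1 + (u + V*V))/(2*(u + V*V)) = (-1 + (u + V²))/(2*(u + V²)) = (-1 + u + V²)/(2*(u + V²)))
a(x) = 4*x² (a(x) = (2*x)*(2*x) = 4*x²)
(a(8) + y(-4, 7))² = (4*8² + (-1 + 7 + (-4)²)/(2*(7 + (-4)²)))² = (4*64 + (-1 + 7 + 16)/(2*(7 + 16)))² = (256 + (½)*22/23)² = (256 + (½)*(1/23)*22)² = (256 + 11/23)² = (5899/23)² = 34798201/529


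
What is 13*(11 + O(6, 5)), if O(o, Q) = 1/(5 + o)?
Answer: 1586/11 ≈ 144.18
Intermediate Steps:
13*(11 + O(6, 5)) = 13*(11 + 1/(5 + 6)) = 13*(11 + 1/11) = 13*(122/11) = 1586/11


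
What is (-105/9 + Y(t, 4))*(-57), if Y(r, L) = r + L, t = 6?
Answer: 95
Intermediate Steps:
Y(r, L) = L + r
(-105/9 + Y(t, 4))*(-57) = (-105/9 + (4 + 6))*(-57) = (-105*1/9 + 10)*(-57) = (-35/3 + 10)*(-57) = -5/3*(-57) = 95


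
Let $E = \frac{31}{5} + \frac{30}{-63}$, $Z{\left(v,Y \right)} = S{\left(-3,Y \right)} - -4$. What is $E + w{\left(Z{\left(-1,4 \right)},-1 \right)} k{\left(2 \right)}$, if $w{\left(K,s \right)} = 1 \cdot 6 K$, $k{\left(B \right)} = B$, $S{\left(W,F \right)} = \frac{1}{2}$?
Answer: $\frac{6271}{105} \approx 59.724$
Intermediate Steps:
$S{\left(W,F \right)} = \frac{1}{2}$
$Z{\left(v,Y \right)} = \frac{9}{2}$ ($Z{\left(v,Y \right)} = \frac{1}{2} - -4 = \frac{1}{2} + 4 = \frac{9}{2}$)
$E = \frac{601}{105}$ ($E = 31 \cdot \frac{1}{5} + 30 \left(- \frac{1}{63}\right) = \frac{31}{5} - \frac{10}{21} = \frac{601}{105} \approx 5.7238$)
$w{\left(K,s \right)} = 6 K$
$E + w{\left(Z{\left(-1,4 \right)},-1 \right)} k{\left(2 \right)} = \frac{601}{105} + 6 \cdot \frac{9}{2} \cdot 2 = \frac{601}{105} + 27 \cdot 2 = \frac{601}{105} + 54 = \frac{6271}{105}$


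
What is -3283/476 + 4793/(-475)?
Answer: -548699/32300 ≈ -16.988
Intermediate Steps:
-3283/476 + 4793/(-475) = -3283*1/476 + 4793*(-1/475) = -469/68 - 4793/475 = -548699/32300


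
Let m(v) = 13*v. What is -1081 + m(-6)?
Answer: -1159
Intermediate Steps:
-1081 + m(-6) = -1081 + 13*(-6) = -1081 - 78 = -1159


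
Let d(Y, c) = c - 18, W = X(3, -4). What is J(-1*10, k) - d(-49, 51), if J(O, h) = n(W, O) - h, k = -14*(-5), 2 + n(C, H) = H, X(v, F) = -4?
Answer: -115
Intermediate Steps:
W = -4
n(C, H) = -2 + H
k = 70
d(Y, c) = -18 + c
J(O, h) = -2 + O - h (J(O, h) = (-2 + O) - h = -2 + O - h)
J(-1*10, k) - d(-49, 51) = (-2 - 1*10 - 1*70) - (-18 + 51) = (-2 - 10 - 70) - 1*33 = -82 - 33 = -115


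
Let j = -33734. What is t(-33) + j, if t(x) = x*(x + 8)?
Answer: -32909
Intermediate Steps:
t(x) = x*(8 + x)
t(-33) + j = -33*(8 - 33) - 33734 = -33*(-25) - 33734 = 825 - 33734 = -32909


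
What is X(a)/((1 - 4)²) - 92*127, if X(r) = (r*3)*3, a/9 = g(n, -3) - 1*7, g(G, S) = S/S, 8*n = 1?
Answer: -11738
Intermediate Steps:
n = ⅛ (n = (⅛)*1 = ⅛ ≈ 0.12500)
g(G, S) = 1
a = -54 (a = 9*(1 - 1*7) = 9*(1 - 7) = 9*(-6) = -54)
X(r) = 9*r (X(r) = (3*r)*3 = 9*r)
X(a)/((1 - 4)²) - 92*127 = (9*(-54))/((1 - 4)²) - 92*127 = -486/((-3)²) - 11684 = -486/9 - 11684 = -486*⅑ - 11684 = -54 - 11684 = -11738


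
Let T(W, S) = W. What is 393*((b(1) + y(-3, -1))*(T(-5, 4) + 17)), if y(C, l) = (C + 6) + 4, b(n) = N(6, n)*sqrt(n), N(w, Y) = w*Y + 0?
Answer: 61308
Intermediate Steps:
N(w, Y) = Y*w (N(w, Y) = Y*w + 0 = Y*w)
b(n) = 6*n**(3/2) (b(n) = (n*6)*sqrt(n) = (6*n)*sqrt(n) = 6*n**(3/2))
y(C, l) = 10 + C (y(C, l) = (6 + C) + 4 = 10 + C)
393*((b(1) + y(-3, -1))*(T(-5, 4) + 17)) = 393*((6*1**(3/2) + (10 - 3))*(-5 + 17)) = 393*((6*1 + 7)*12) = 393*((6 + 7)*12) = 393*(13*12) = 393*156 = 61308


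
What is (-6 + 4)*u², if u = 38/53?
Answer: -2888/2809 ≈ -1.0281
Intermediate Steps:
u = 38/53 (u = 38*(1/53) = 38/53 ≈ 0.71698)
(-6 + 4)*u² = (-6 + 4)*(38/53)² = -2*1444/2809 = -2888/2809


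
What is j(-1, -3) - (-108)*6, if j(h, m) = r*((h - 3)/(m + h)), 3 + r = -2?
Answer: 643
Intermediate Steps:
r = -5 (r = -3 - 2 = -5)
j(h, m) = -5*(-3 + h)/(h + m) (j(h, m) = -5*(h - 3)/(m + h) = -5*(-3 + h)/(h + m))
j(-1, -3) - (-108)*6 = 5*(3 - 1*(-1))/(-1 - 3) - (-108)*6 = 5*(3 + 1)/(-4) - 12*(-54) = 5*(-¼)*4 + 648 = -5 + 648 = 643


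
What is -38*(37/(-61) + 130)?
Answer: -299934/61 ≈ -4917.0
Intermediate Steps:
-38*(37/(-61) + 130) = -38*(37*(-1/61) + 130) = -38*(-37/61 + 130) = -38*7893/61 = -299934/61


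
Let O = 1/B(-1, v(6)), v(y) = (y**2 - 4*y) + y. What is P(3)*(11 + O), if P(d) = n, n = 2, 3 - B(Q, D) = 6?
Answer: 64/3 ≈ 21.333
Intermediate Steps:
v(y) = y**2 - 3*y
B(Q, D) = -3 (B(Q, D) = 3 - 1*6 = 3 - 6 = -3)
O = -1/3 (O = 1/(-3) = -1/3 ≈ -0.33333)
P(d) = 2
P(3)*(11 + O) = 2*(11 - 1/3) = 2*(32/3) = 64/3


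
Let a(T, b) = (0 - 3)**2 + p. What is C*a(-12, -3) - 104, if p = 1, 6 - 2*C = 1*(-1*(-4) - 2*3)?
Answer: -64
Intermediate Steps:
C = 4 (C = 3 - (-1*(-4) - 2*3)/2 = 3 - (4 - 6)/2 = 3 - (-2)/2 = 3 - 1/2*(-2) = 3 + 1 = 4)
a(T, b) = 10 (a(T, b) = (0 - 3)**2 + 1 = (-3)**2 + 1 = 9 + 1 = 10)
C*a(-12, -3) - 104 = 4*10 - 104 = 40 - 104 = -64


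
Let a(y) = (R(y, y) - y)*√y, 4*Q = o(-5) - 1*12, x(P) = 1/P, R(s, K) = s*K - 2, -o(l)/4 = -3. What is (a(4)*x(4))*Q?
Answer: 0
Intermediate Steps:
o(l) = 12 (o(l) = -4*(-3) = 12)
R(s, K) = -2 + K*s (R(s, K) = K*s - 2 = -2 + K*s)
Q = 0 (Q = (12 - 1*12)/4 = (12 - 12)/4 = (¼)*0 = 0)
a(y) = √y*(-2 + y² - y) (a(y) = ((-2 + y*y) - y)*√y = ((-2 + y²) - y)*√y = (-2 + y² - y)*√y = √y*(-2 + y² - y))
(a(4)*x(4))*Q = ((√4*(-2 + 4² - 1*4))/4)*0 = ((2*(-2 + 16 - 4))*(¼))*0 = ((2*10)*(¼))*0 = (20*(¼))*0 = 5*0 = 0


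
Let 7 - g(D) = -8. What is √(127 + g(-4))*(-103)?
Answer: -103*√142 ≈ -1227.4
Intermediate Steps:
g(D) = 15 (g(D) = 7 - 1*(-8) = 7 + 8 = 15)
√(127 + g(-4))*(-103) = √(127 + 15)*(-103) = √142*(-103) = -103*√142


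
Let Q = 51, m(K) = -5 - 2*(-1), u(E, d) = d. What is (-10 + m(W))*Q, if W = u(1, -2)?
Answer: -663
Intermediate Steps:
W = -2
m(K) = -3 (m(K) = -5 + 2 = -3)
(-10 + m(W))*Q = (-10 - 3)*51 = -13*51 = -663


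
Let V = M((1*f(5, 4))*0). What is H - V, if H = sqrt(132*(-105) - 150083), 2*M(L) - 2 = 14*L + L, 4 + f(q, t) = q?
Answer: -1 + I*sqrt(163943) ≈ -1.0 + 404.9*I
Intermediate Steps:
f(q, t) = -4 + q
M(L) = 1 + 15*L/2 (M(L) = 1 + (14*L + L)/2 = 1 + (15*L)/2 = 1 + 15*L/2)
V = 1 (V = 1 + 15*((1*(-4 + 5))*0)/2 = 1 + 15*((1*1)*0)/2 = 1 + 15*(1*0)/2 = 1 + (15/2)*0 = 1 + 0 = 1)
H = I*sqrt(163943) (H = sqrt(-13860 - 150083) = sqrt(-163943) = I*sqrt(163943) ≈ 404.9*I)
H - V = I*sqrt(163943) - 1*1 = I*sqrt(163943) - 1 = -1 + I*sqrt(163943)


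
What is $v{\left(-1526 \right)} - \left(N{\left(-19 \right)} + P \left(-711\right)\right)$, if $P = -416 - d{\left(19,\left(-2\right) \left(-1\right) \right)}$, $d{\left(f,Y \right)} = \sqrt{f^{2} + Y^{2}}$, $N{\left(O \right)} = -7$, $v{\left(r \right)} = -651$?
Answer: $-296420 - 711 \sqrt{365} \approx -3.1 \cdot 10^{5}$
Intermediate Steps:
$d{\left(f,Y \right)} = \sqrt{Y^{2} + f^{2}}$
$P = -416 - \sqrt{365}$ ($P = -416 - \sqrt{\left(\left(-2\right) \left(-1\right)\right)^{2} + 19^{2}} = -416 - \sqrt{2^{2} + 361} = -416 - \sqrt{4 + 361} = -416 - \sqrt{365} \approx -435.1$)
$v{\left(-1526 \right)} - \left(N{\left(-19 \right)} + P \left(-711\right)\right) = -651 - \left(-7 + \left(-416 - \sqrt{365}\right) \left(-711\right)\right) = -651 - \left(-7 + \left(295776 + 711 \sqrt{365}\right)\right) = -651 - \left(295769 + 711 \sqrt{365}\right) = -296420 - 711 \sqrt{365}$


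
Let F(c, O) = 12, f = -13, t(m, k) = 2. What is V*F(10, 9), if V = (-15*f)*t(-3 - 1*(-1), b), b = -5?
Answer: 4680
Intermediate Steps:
V = 390 (V = -15*(-13)*2 = 195*2 = 390)
V*F(10, 9) = 390*12 = 4680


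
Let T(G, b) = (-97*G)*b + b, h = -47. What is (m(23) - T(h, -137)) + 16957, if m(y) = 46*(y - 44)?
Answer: 640711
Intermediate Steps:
m(y) = -2024 + 46*y (m(y) = 46*(-44 + y) = -2024 + 46*y)
T(G, b) = b - 97*G*b (T(G, b) = -97*G*b + b = b - 97*G*b)
(m(23) - T(h, -137)) + 16957 = ((-2024 + 46*23) - (-137)*(1 - 97*(-47))) + 16957 = ((-2024 + 1058) - (-137)*(1 + 4559)) + 16957 = (-966 - (-137)*4560) + 16957 = (-966 - 1*(-624720)) + 16957 = (-966 + 624720) + 16957 = 623754 + 16957 = 640711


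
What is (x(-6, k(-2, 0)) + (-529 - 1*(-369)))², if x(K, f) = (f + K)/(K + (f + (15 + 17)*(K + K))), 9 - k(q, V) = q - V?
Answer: 3677816025/143641 ≈ 25604.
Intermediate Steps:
k(q, V) = 9 + V - q (k(q, V) = 9 - (q - V) = 9 + (V - q) = 9 + V - q)
x(K, f) = (K + f)/(f + 65*K) (x(K, f) = (K + f)/(K + (f + 32*(2*K))) = (K + f)/(K + (f + 64*K)) = (K + f)/(f + 65*K))
(x(-6, k(-2, 0)) + (-529 - 1*(-369)))² = ((-6 + (9 + 0 - 1*(-2)))/((9 + 0 - 1*(-2)) + 65*(-6)) + (-529 - 1*(-369)))² = ((-6 + (9 + 0 + 2))/((9 + 0 + 2) - 390) + (-529 + 369))² = ((-6 + 11)/(11 - 390) - 160)² = (5/(-379) - 160)² = (-1/379*5 - 160)² = (-5/379 - 160)² = (-60645/379)² = 3677816025/143641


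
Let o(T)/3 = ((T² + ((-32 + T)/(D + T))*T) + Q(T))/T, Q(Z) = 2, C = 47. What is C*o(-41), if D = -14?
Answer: -12629652/2255 ≈ -5600.7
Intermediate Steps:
o(T) = 3*(2 + T² + T*(-32 + T)/(-14 + T))/T (o(T) = 3*(((T² + ((-32 + T)/(-14 + T))*T) + 2)/T) = 3*(((T² + T*(-32 + T)/(-14 + T)) + 2)/T) = 3*((2 + T² + T*(-32 + T)/(-14 + T))/T) = 3*(2 + T² + T*(-32 + T)/(-14 + T))/T)
C*o(-41) = 47*(3*(-28 + (-41)³ - 30*(-41) - 13*(-41)²)/(-41*(-14 - 41))) = 47*(3*(-1/41)*(-28 - 68921 + 1230 - 13*1681)/(-55)) = 47*(3*(-1/41)*(-1/55)*(-28 - 68921 + 1230 - 21853)) = 47*(3*(-1/41)*(-1/55)*(-89572)) = 47*(-268716/2255) = -12629652/2255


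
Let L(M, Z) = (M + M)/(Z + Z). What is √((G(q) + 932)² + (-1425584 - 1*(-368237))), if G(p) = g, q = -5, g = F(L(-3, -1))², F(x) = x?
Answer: I*√171866 ≈ 414.57*I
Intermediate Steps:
L(M, Z) = M/Z (L(M, Z) = (2*M)/((2*Z)) = (2*M)*(1/(2*Z)) = M/Z)
g = 9 (g = (-3/(-1))² = (-3*(-1))² = 3² = 9)
G(p) = 9
√((G(q) + 932)² + (-1425584 - 1*(-368237))) = √((9 + 932)² + (-1425584 - 1*(-368237))) = √(941² + (-1425584 + 368237)) = √(885481 - 1057347) = √(-171866) = I*√171866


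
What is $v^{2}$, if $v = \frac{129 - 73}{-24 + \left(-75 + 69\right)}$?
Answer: $\frac{784}{225} \approx 3.4844$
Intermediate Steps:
$v = - \frac{28}{15}$ ($v = \frac{56}{-24 - 6} = \frac{56}{-30} = 56 \left(- \frac{1}{30}\right) = - \frac{28}{15} \approx -1.8667$)
$v^{2} = \left(- \frac{28}{15}\right)^{2} = \frac{784}{225}$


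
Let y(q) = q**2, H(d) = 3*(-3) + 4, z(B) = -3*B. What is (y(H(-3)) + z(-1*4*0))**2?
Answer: 625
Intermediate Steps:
H(d) = -5 (H(d) = -9 + 4 = -5)
(y(H(-3)) + z(-1*4*0))**2 = ((-5)**2 - 3*(-1*4)*0)**2 = (25 - (-12)*0)**2 = (25 - 3*0)**2 = (25 + 0)**2 = 25**2 = 625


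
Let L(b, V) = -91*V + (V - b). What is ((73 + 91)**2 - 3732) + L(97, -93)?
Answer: 31437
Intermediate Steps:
L(b, V) = -b - 90*V
((73 + 91)**2 - 3732) + L(97, -93) = ((73 + 91)**2 - 3732) + (-1*97 - 90*(-93)) = (164**2 - 3732) + (-97 + 8370) = (26896 - 3732) + 8273 = 23164 + 8273 = 31437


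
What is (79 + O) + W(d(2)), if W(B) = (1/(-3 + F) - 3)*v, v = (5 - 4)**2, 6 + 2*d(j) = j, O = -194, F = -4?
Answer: -827/7 ≈ -118.14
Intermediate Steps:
d(j) = -3 + j/2
v = 1 (v = 1**2 = 1)
W(B) = -22/7 (W(B) = (1/(-3 - 4) - 3)*1 = (1/(-7) - 3)*1 = (-1/7 - 3)*1 = -22/7*1 = -22/7)
(79 + O) + W(d(2)) = (79 - 194) - 22/7 = -115 - 22/7 = -827/7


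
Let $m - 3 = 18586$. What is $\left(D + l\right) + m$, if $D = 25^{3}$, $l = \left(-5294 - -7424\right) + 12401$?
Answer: $48745$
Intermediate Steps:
$m = 18589$ ($m = 3 + 18586 = 18589$)
$l = 14531$ ($l = \left(-5294 + 7424\right) + 12401 = 2130 + 12401 = 14531$)
$D = 15625$
$\left(D + l\right) + m = \left(15625 + 14531\right) + 18589 = 30156 + 18589 = 48745$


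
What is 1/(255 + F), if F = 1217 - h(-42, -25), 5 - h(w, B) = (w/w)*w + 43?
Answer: 1/1468 ≈ 0.00068120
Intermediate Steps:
h(w, B) = -38 - w (h(w, B) = 5 - ((w/w)*w + 43) = 5 - (1*w + 43) = 5 - (w + 43) = 5 - (43 + w) = 5 + (-43 - w) = -38 - w)
F = 1213 (F = 1217 - (-38 - 1*(-42)) = 1217 - (-38 + 42) = 1217 - 1*4 = 1217 - 4 = 1213)
1/(255 + F) = 1/(255 + 1213) = 1/1468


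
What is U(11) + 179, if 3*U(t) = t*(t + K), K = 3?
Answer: 691/3 ≈ 230.33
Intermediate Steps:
U(t) = t*(3 + t)/3 (U(t) = (t*(t + 3))/3 = (t*(3 + t))/3 = t*(3 + t)/3)
U(11) + 179 = (⅓)*11*(3 + 11) + 179 = (⅓)*11*14 + 179 = 154/3 + 179 = 691/3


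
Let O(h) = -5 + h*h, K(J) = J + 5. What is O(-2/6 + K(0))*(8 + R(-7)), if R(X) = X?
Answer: 151/9 ≈ 16.778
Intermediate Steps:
K(J) = 5 + J
O(h) = -5 + h²
O(-2/6 + K(0))*(8 + R(-7)) = (-5 + (-2/6 + (5 + 0))²)*(8 - 7) = (-5 + (-2/6 + 5)²)*1 = (-5 + (-1*⅓ + 5)²)*1 = (-5 + (-⅓ + 5)²)*1 = (-5 + (14/3)²)*1 = (-5 + 196/9)*1 = (151/9)*1 = 151/9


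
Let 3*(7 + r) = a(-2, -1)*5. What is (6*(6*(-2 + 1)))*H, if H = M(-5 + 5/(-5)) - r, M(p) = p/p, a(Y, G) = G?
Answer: -348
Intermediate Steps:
M(p) = 1
r = -26/3 (r = -7 + (-1*5)/3 = -7 + (⅓)*(-5) = -7 - 5/3 = -26/3 ≈ -8.6667)
H = 29/3 (H = 1 - 1*(-26/3) = 1 + 26/3 = 29/3 ≈ 9.6667)
(6*(6*(-2 + 1)))*H = (6*(6*(-2 + 1)))*(29/3) = (6*(6*(-1)))*(29/3) = (6*(-6))*(29/3) = -36*29/3 = -348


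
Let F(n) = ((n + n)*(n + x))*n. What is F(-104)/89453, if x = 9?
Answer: -158080/6881 ≈ -22.973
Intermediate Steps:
F(n) = 2*n²*(9 + n) (F(n) = ((n + n)*(n + 9))*n = ((2*n)*(9 + n))*n = (2*n*(9 + n))*n = 2*n²*(9 + n))
F(-104)/89453 = (2*(-104)²*(9 - 104))/89453 = (2*10816*(-95))*(1/89453) = -2055040*1/89453 = -158080/6881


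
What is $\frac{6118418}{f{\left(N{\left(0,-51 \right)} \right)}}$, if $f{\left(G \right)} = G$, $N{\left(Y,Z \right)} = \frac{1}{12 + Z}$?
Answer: $-238618302$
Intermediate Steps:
$\frac{6118418}{f{\left(N{\left(0,-51 \right)} \right)}} = \frac{6118418}{\frac{1}{12 - 51}} = \frac{6118418}{\frac{1}{-39}} = \frac{6118418}{- \frac{1}{39}} = 6118418 \left(-39\right) = -238618302$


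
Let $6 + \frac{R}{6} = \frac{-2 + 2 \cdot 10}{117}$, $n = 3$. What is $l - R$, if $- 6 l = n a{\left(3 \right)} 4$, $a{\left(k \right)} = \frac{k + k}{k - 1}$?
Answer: $\frac{378}{13} \approx 29.077$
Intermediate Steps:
$a{\left(k \right)} = \frac{2 k}{-1 + k}$
$R = - \frac{456}{13}$ ($R = -36 + 6 \frac{-2 + 2 \cdot 10}{117} = -36 + 6 \left(-2 + 20\right) \frac{1}{117} = -36 + 6 \cdot 18 \cdot \frac{1}{117} = -36 + 6 \cdot \frac{2}{13} = -36 + \frac{12}{13} = - \frac{456}{13} \approx -35.077$)
$l = -6$ ($l = - \frac{3 \cdot 2 \cdot 3 \frac{1}{-1 + 3} \cdot 4}{6} = - \frac{3 \cdot 2 \cdot 3 \cdot \frac{1}{2} \cdot 4}{6} = - \frac{3 \cdot 3 \cdot 4}{6} = - \frac{9 \cdot 4}{6} = \left(- \frac{1}{6}\right) 36 = -6$)
$l - R = -6 - - \frac{456}{13} = -6 + \frac{456}{13} = \frac{378}{13}$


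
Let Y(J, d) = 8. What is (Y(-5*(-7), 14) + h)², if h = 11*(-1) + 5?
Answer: 4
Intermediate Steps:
h = -6 (h = -11 + 5 = -6)
(Y(-5*(-7), 14) + h)² = (8 - 6)² = 2² = 4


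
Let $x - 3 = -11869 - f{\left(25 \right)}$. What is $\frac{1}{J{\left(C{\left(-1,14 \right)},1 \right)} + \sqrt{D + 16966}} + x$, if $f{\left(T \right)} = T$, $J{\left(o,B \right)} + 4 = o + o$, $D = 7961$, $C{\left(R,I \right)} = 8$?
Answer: $- \frac{98231555}{8261} + \frac{\sqrt{24927}}{24783} \approx -11891.0$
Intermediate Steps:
$J{\left(o,B \right)} = -4 + 2 o$ ($J{\left(o,B \right)} = -4 + \left(o + o\right) = -4 + 2 o$)
$x = -11891$ ($x = 3 - 11894 = -11891$)
$\frac{1}{J{\left(C{\left(-1,14 \right)},1 \right)} + \sqrt{D + 16966}} + x = \frac{1}{\left(-4 + 2 \cdot 8\right) + \sqrt{7961 + 16966}} - 11891 = \frac{1}{\left(-4 + 16\right) + \sqrt{24927}} - 11891 = \frac{1}{12 + \sqrt{24927}} - 11891 = -11891 + \frac{1}{12 + \sqrt{24927}}$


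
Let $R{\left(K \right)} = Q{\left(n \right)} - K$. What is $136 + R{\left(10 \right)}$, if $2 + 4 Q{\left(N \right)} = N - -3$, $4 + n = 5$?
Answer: $\frac{253}{2} \approx 126.5$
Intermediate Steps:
$n = 1$ ($n = -4 + 5 = 1$)
$Q{\left(N \right)} = \frac{1}{4} + \frac{N}{4}$ ($Q{\left(N \right)} = - \frac{1}{2} + \frac{N - -3}{4} = - \frac{1}{2} + \frac{N + 3}{4} = - \frac{1}{2} + \frac{3 + N}{4} = - \frac{1}{2} + \left(\frac{3}{4} + \frac{N}{4}\right) = \frac{1}{4} + \frac{N}{4}$)
$R{\left(K \right)} = \frac{1}{2} - K$ ($R{\left(K \right)} = \left(\frac{1}{4} + \frac{1}{4} \cdot 1\right) - K = \left(\frac{1}{4} + \frac{1}{4}\right) - K = \frac{1}{2} - K$)
$136 + R{\left(10 \right)} = 136 + \left(\frac{1}{2} - 10\right) = 136 - \frac{19}{2} = \frac{253}{2}$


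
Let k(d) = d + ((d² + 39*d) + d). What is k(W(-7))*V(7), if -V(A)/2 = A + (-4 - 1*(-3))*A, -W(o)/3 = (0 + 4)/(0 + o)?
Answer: 0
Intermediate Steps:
W(o) = -12/o (W(o) = -3*(0 + 4)/(0 + o) = -12/o)
V(A) = 0 (V(A) = -2*(A + (-4 - 1*(-3))*A) = -2*(A + (-4 + 3)*A) = -2*(A - A) = -2*0 = 0)
k(d) = d² + 41*d (k(d) = d + (d² + 40*d) = d² + 41*d)
k(W(-7))*V(7) = ((-12/(-7))*(41 - 12/(-7)))*0 = ((-12*(-⅐))*(41 - 12*(-⅐)))*0 = (12*(41 + 12/7)/7)*0 = ((12/7)*(299/7))*0 = (3588/49)*0 = 0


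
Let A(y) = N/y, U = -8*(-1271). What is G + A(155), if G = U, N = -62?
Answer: 50838/5 ≈ 10168.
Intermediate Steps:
U = 10168
A(y) = -62/y
G = 10168
G + A(155) = 10168 - 62/155 = 10168 - 62*1/155 = 10168 - 2/5 = 50838/5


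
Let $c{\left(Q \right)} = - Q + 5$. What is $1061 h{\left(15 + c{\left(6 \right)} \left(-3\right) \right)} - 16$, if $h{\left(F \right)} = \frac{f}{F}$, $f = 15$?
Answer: $\frac{5209}{6} \approx 868.17$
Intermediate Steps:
$c{\left(Q \right)} = 5 - Q$
$h{\left(F \right)} = \frac{15}{F}$
$1061 h{\left(15 + c{\left(6 \right)} \left(-3\right) \right)} - 16 = 1061 \frac{15}{15 + \left(5 - 6\right) \left(-3\right)} - 16 = 1061 \frac{15}{15 - -3} - 16 = 1061 \frac{15}{15 + 3} - 16 = 1061 \cdot \frac{15}{18} - 16 = 1061 \cdot 15 \cdot \frac{1}{18} - 16 = 1061 \cdot \frac{5}{6} - 16 = \frac{5305}{6} - 16 = \frac{5209}{6}$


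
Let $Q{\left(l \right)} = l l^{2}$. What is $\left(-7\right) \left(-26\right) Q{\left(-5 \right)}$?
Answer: $-22750$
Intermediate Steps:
$Q{\left(l \right)} = l^{3}$
$\left(-7\right) \left(-26\right) Q{\left(-5 \right)} = \left(-7\right) \left(-26\right) \left(-5\right)^{3} = 182 \left(-125\right) = -22750$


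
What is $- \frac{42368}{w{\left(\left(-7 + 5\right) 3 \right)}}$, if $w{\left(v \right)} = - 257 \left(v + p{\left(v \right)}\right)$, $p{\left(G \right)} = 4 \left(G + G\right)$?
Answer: $- \frac{21184}{6939} \approx -3.0529$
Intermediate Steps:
$p{\left(G \right)} = 8 G$ ($p{\left(G \right)} = 4 \cdot 2 G = 8 G$)
$w{\left(v \right)} = - 2313 v$ ($w{\left(v \right)} = - 257 \left(v + 8 v\right) = - 257 \cdot 9 v = - 2313 v$)
$- \frac{42368}{w{\left(\left(-7 + 5\right) 3 \right)}} = - \frac{42368}{\left(-2313\right) \left(-7 + 5\right) 3} = - \frac{42368}{\left(-2313\right) \left(\left(-2\right) 3\right)} = - \frac{42368}{\left(-2313\right) \left(-6\right)} = - \frac{42368}{13878} = \left(-42368\right) \frac{1}{13878} = - \frac{21184}{6939}$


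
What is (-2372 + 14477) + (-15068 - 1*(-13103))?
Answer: 10140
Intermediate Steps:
(-2372 + 14477) + (-15068 - 1*(-13103)) = 12105 + (-15068 + 13103) = 12105 - 1965 = 10140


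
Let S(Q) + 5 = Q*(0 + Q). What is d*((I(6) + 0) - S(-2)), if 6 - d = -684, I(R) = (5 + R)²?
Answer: 84180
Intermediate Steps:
S(Q) = -5 + Q² (S(Q) = -5 + Q*(0 + Q) = -5 + Q*Q = -5 + Q²)
d = 690 (d = 6 - 1*(-684) = 6 + 684 = 690)
d*((I(6) + 0) - S(-2)) = 690*(((5 + 6)² + 0) - (-5 + (-2)²)) = 690*((11² + 0) - (-5 + 4)) = 690*((121 + 0) - 1*(-1)) = 690*(121 + 1) = 690*122 = 84180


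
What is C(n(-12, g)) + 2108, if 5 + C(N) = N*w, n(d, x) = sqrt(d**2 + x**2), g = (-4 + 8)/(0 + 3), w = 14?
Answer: 2103 + 56*sqrt(82)/3 ≈ 2272.0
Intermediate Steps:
g = 4/3 ≈ 1.3333
C(N) = -5 + 14*N (C(N) = -5 + N*14 = -5 + 14*N)
C(n(-12, g)) + 2108 = (-5 + 14*sqrt((-12)**2 + (4/3)**2)) + 2108 = (-5 + 14*sqrt(144 + 16/9)) + 2108 = (-5 + 14*sqrt(1312/9)) + 2108 = (-5 + 14*(4*sqrt(82)/3)) + 2108 = (-5 + 56*sqrt(82)/3) + 2108 = 2103 + 56*sqrt(82)/3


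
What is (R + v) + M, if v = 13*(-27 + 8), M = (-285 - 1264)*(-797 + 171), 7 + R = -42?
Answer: 969378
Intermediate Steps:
R = -49 (R = -7 - 42 = -49)
M = 969674 (M = -1549*(-626) = 969674)
v = -247 (v = 13*(-19) = -247)
(R + v) + M = (-49 - 247) + 969674 = -296 + 969674 = 969378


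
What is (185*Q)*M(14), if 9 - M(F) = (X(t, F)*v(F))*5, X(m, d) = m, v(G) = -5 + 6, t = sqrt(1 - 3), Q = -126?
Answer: -209790 + 116550*I*sqrt(2) ≈ -2.0979e+5 + 1.6483e+5*I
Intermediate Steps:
t = I*sqrt(2) (t = sqrt(-2) = I*sqrt(2) ≈ 1.4142*I)
v(G) = 1
M(F) = 9 - 5*I*sqrt(2) (M(F) = 9 - (I*sqrt(2))*1*5 = 9 - I*sqrt(2)*5 = 9 - 5*I*sqrt(2))
(185*Q)*M(14) = (185*(-126))*(9 - 5*I*sqrt(2)) = -23310*(9 - 5*I*sqrt(2)) = -209790 + 116550*I*sqrt(2)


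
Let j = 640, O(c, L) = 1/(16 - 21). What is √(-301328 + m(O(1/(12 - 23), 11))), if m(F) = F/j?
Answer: I*√1928499202/80 ≈ 548.93*I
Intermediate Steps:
O(c, L) = -⅕ (O(c, L) = 1/(-5) = -⅕)
m(F) = F/640
√(-301328 + m(O(1/(12 - 23), 11))) = √(-301328 + (1/640)*(-⅕)) = √(-301328 - 1/3200) = √(-964249601/3200) = I*√1928499202/80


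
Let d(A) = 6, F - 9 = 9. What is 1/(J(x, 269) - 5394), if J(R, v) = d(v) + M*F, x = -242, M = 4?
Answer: -1/5316 ≈ -0.00018811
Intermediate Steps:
F = 18 (F = 9 + 9 = 18)
J(R, v) = 78 (J(R, v) = 6 + 4*18 = 6 + 72 = 78)
1/(J(x, 269) - 5394) = 1/(78 - 5394) = 1/(-5316) = -1/5316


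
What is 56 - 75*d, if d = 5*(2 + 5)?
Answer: -2569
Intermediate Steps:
d = 35 (d = 5*7 = 35)
56 - 75*d = 56 - 75*35 = 56 - 2625 = -2569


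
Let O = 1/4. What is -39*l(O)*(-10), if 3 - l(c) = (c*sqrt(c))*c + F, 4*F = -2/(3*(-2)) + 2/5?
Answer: 17381/16 ≈ 1086.3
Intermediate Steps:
F = 11/60 (F = (-2/(3*(-2)) + 2/5)/4 = (-2/(-6) + 2*(1/5))/4 = (-2*(-1/6) + 2/5)/4 = (1/3 + 2/5)/4 = (1/4)*(11/15) = 11/60 ≈ 0.18333)
O = 1/4 (O = 1*(1/4) = 1/4 ≈ 0.25000)
l(c) = 169/60 - c**(5/2) (l(c) = 3 - ((c*sqrt(c))*c + 11/60) = 3 - (c**(3/2)*c + 11/60) = 3 - (c**(5/2) + 11/60) = 3 - (11/60 + c**(5/2)) = 3 + (-11/60 - c**(5/2)) = 169/60 - c**(5/2))
-39*l(O)*(-10) = -39*(169/60 - (1/4)**(5/2))*(-10) = -39*(169/60 - 1*1/32)*(-10) = -39*(169/60 - 1/32)*(-10) = -39*1337/480*(-10) = -17381/160*(-10) = 17381/16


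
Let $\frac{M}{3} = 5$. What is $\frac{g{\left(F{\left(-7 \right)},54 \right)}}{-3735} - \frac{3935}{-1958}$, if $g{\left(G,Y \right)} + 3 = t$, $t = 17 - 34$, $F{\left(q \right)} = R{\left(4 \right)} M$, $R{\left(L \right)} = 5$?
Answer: $\frac{2947277}{1462626} \approx 2.0151$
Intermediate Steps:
$M = 15$ ($M = 3 \cdot 5 = 15$)
$F{\left(q \right)} = 75$ ($F{\left(q \right)} = 5 \cdot 15 = 75$)
$t = -17$
$g{\left(G,Y \right)} = -20$ ($g{\left(G,Y \right)} = -3 - 17 = -20$)
$\frac{g{\left(F{\left(-7 \right)},54 \right)}}{-3735} - \frac{3935}{-1958} = - \frac{20}{-3735} - \frac{3935}{-1958} = \left(-20\right) \left(- \frac{1}{3735}\right) - - \frac{3935}{1958} = \frac{4}{747} + \frac{3935}{1958} = \frac{2947277}{1462626}$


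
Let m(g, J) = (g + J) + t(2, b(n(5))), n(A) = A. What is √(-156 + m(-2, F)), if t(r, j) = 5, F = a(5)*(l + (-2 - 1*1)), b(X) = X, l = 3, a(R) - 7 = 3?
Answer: 3*I*√17 ≈ 12.369*I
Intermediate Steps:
a(R) = 10 (a(R) = 7 + 3 = 10)
F = 0 (F = 10*(3 + (-2 - 1*1)) = 10*(3 + (-2 - 1)) = 10*(3 - 3) = 10*0 = 0)
m(g, J) = 5 + J + g (m(g, J) = (g + J) + 5 = (J + g) + 5 = 5 + J + g)
√(-156 + m(-2, F)) = √(-156 + (5 + 0 - 2)) = √(-156 + 3) = √(-153) = 3*I*√17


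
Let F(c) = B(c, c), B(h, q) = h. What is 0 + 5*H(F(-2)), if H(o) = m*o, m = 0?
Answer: 0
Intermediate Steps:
F(c) = c
H(o) = 0 (H(o) = 0*o = 0)
0 + 5*H(F(-2)) = 0 + 5*0 = 0 + 0 = 0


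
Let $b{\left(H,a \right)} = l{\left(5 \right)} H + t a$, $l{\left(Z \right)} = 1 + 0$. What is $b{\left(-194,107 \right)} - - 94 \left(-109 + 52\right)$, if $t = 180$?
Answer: $13708$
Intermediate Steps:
$l{\left(Z \right)} = 1$
$b{\left(H,a \right)} = H + 180 a$ ($b{\left(H,a \right)} = 1 H + 180 a = H + 180 a$)
$b{\left(-194,107 \right)} - - 94 \left(-109 + 52\right) = \left(-194 + 180 \cdot 107\right) - - 94 \left(-109 + 52\right) = \left(-194 + 19260\right) - \left(-94\right) \left(-57\right) = 19066 - 5358 = 13708$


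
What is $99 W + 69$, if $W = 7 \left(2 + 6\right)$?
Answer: $5613$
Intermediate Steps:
$W = 56$ ($W = 7 \cdot 8 = 56$)
$99 W + 69 = 99 \cdot 56 + 69 = 5544 + 69 = 5613$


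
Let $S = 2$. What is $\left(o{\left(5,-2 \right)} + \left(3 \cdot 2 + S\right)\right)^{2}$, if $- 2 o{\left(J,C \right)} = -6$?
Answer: $121$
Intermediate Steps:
$o{\left(J,C \right)} = 3$ ($o{\left(J,C \right)} = \left(- \frac{1}{2}\right) \left(-6\right) = 3$)
$\left(o{\left(5,-2 \right)} + \left(3 \cdot 2 + S\right)\right)^{2} = \left(3 + \left(3 \cdot 2 + 2\right)\right)^{2} = \left(3 + \left(6 + 2\right)\right)^{2} = \left(3 + 8\right)^{2} = 11^{2} = 121$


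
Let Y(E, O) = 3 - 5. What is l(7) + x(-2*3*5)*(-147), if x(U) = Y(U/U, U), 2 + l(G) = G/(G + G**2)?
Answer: 2337/8 ≈ 292.13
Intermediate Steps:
l(G) = -2 + G/(G + G**2)
Y(E, O) = -2
x(U) = -2
l(7) + x(-2*3*5)*(-147) = (-1 - 2*7)/(1 + 7) - 2*(-147) = (-1 - 14)/8 + 294 = (1/8)*(-15) + 294 = -15/8 + 294 = 2337/8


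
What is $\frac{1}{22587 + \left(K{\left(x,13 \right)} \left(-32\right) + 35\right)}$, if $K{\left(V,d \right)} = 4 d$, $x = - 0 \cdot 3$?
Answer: $\frac{1}{20958} \approx 4.7714 \cdot 10^{-5}$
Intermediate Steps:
$x = 0$ ($x = \left(-1\right) 0 = 0$)
$\frac{1}{22587 + \left(K{\left(x,13 \right)} \left(-32\right) + 35\right)} = \frac{1}{22587 + \left(4 \cdot 13 \left(-32\right) + 35\right)} = \frac{1}{22587 + \left(52 \left(-32\right) + 35\right)} = \frac{1}{22587 + \left(-1664 + 35\right)} = \frac{1}{22587 - 1629} = \frac{1}{20958}$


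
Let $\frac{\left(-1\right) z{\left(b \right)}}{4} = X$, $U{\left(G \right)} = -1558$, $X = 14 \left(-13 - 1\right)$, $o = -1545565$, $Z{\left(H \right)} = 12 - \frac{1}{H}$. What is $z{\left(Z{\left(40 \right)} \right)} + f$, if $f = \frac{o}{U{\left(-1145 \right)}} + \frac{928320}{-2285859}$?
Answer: $\frac{2107870035741}{1187122774} \approx 1775.6$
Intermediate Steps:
$X = -196$ ($X = 14 \left(-14\right) = -196$)
$z{\left(b \right)} = 784$ ($z{\left(b \right)} = \left(-4\right) \left(-196\right) = 784$)
$f = \frac{1177165780925}{1187122774}$ ($f = - \frac{1545565}{-1558} + \frac{928320}{-2285859} = \left(-1545565\right) \left(- \frac{1}{1558}\right) + 928320 \left(- \frac{1}{2285859}\right) = \frac{1545565}{1558} - \frac{309440}{761953} = \frac{1177165780925}{1187122774} \approx 991.61$)
$z{\left(Z{\left(40 \right)} \right)} + f = 784 + \frac{1177165780925}{1187122774} = \frac{2107870035741}{1187122774}$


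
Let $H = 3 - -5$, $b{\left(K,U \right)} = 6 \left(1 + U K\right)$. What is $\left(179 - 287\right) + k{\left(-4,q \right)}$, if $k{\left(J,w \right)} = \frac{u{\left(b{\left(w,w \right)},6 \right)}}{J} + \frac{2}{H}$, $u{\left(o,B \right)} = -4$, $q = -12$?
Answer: $- \frac{427}{4} \approx -106.75$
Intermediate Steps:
$b{\left(K,U \right)} = 6 + 6 K U$ ($b{\left(K,U \right)} = 6 \left(1 + K U\right) = 6 + 6 K U$)
$H = 8$ ($H = 3 + 5 = 8$)
$k{\left(J,w \right)} = \frac{1}{4} - \frac{4}{J}$ ($k{\left(J,w \right)} = - \frac{4}{J} + \frac{2}{8} = - \frac{4}{J} + 2 \cdot \frac{1}{8} = - \frac{4}{J} + \frac{1}{4} = \frac{1}{4} - \frac{4}{J}$)
$\left(179 - 287\right) + k{\left(-4,q \right)} = \left(179 - 287\right) + \frac{-16 - 4}{4 \left(-4\right)} = -108 + \frac{1}{4} \left(- \frac{1}{4}\right) \left(-20\right) = -108 + \frac{5}{4} = - \frac{427}{4}$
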